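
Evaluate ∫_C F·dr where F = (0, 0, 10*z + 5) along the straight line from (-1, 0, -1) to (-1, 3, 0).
0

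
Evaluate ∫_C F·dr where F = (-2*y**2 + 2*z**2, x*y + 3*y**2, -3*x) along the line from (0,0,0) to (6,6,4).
172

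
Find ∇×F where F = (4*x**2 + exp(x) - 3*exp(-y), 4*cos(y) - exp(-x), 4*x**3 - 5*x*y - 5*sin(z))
(-5*x, -12*x**2 + 5*y, -3*exp(-y) + exp(-x))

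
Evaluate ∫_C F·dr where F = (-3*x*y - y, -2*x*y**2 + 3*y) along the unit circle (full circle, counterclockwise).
pi/2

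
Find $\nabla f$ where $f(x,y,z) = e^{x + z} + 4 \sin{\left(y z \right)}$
(exp(x + z), 4*z*cos(y*z), 4*y*cos(y*z) + exp(x + z))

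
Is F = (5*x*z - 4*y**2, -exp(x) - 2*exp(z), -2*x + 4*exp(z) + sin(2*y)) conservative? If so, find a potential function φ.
No, ∇×F = (2*exp(z) + 2*cos(2*y), 5*x + 2, 8*y - exp(x)) ≠ 0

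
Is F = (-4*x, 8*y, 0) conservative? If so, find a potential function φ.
Yes, F is conservative. φ = -2*x**2 + 4*y**2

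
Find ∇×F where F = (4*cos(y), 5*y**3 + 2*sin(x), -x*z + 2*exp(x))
(0, z - 2*exp(x), 4*sin(y) + 2*cos(x))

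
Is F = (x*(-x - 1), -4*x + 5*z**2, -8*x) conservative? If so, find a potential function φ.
No, ∇×F = (-10*z, 8, -4) ≠ 0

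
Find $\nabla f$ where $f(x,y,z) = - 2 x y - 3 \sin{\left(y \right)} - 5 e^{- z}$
(-2*y, -2*x - 3*cos(y), 5*exp(-z))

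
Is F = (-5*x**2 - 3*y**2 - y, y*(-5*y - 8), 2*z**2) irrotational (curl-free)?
No, ∇×F = (0, 0, 6*y + 1)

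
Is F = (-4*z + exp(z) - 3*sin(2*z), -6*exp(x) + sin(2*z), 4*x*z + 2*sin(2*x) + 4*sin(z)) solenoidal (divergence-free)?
No, ∇·F = 4*x + 4*cos(z)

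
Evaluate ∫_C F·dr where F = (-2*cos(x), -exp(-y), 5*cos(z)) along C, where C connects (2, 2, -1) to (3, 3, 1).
(-E + 1 + 2*(-sin(3) + sin(2) + 5*sin(1))*exp(3))*exp(-3)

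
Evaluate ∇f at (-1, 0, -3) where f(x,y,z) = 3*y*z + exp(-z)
(0, -9, -exp(3))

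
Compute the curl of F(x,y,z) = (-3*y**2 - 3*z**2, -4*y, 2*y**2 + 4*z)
(4*y, -6*z, 6*y)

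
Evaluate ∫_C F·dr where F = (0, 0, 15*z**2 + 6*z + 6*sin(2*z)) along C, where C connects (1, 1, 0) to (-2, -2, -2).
-25 - 3*cos(4)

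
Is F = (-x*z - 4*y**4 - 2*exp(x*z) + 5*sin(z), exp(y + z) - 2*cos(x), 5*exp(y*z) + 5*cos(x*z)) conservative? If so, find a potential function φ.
No, ∇×F = (5*z*exp(y*z) - exp(y + z), -2*x*exp(x*z) - x + 5*z*sin(x*z) + 5*cos(z), 16*y**3 + 2*sin(x)) ≠ 0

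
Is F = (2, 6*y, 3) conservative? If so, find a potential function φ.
Yes, F is conservative. φ = 2*x + 3*y**2 + 3*z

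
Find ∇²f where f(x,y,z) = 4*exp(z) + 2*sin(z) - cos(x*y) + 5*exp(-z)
x**2*cos(x*y) + y**2*cos(x*y) + 4*exp(z) - 2*sin(z) + 5*exp(-z)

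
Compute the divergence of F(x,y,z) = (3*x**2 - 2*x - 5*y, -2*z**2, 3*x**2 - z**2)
6*x - 2*z - 2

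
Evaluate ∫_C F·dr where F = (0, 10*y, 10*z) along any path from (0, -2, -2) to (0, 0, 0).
-40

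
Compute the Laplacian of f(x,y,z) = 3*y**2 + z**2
8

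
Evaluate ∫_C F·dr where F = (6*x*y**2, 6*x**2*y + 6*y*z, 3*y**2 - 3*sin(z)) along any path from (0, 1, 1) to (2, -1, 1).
12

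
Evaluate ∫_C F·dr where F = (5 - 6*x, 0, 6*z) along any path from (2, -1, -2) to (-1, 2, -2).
-6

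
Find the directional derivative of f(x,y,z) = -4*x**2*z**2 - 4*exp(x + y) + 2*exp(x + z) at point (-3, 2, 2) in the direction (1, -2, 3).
sqrt(14)*(6/7 - 24*E)*exp(-1)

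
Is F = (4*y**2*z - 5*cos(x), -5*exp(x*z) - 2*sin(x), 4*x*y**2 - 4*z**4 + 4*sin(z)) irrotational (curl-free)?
No, ∇×F = (x*(8*y + 5*exp(x*z)), 0, -8*y*z - 5*z*exp(x*z) - 2*cos(x))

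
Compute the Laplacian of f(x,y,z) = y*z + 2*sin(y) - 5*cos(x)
-2*sin(y) + 5*cos(x)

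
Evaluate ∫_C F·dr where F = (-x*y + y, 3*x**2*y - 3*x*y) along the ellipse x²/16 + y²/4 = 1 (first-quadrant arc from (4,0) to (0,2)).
128/3 - 2*pi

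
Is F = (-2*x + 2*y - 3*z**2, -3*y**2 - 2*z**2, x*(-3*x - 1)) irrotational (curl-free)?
No, ∇×F = (4*z, 6*x - 6*z + 1, -2)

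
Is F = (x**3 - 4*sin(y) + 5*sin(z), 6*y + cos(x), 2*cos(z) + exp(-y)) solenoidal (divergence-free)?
No, ∇·F = 3*x**2 - 2*sin(z) + 6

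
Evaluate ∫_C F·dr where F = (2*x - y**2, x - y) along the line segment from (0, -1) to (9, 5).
33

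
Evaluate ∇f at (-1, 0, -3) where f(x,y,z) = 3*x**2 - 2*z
(-6, 0, -2)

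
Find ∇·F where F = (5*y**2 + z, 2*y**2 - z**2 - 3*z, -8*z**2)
4*y - 16*z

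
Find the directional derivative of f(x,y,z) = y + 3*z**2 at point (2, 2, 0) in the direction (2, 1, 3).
sqrt(14)/14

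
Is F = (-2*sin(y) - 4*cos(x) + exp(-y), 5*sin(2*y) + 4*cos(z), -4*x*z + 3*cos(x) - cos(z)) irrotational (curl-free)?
No, ∇×F = (4*sin(z), 4*z + 3*sin(x), 2*cos(y) + exp(-y))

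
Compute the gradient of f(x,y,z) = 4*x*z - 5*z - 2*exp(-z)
(4*z, 0, 4*x - 5 + 2*exp(-z))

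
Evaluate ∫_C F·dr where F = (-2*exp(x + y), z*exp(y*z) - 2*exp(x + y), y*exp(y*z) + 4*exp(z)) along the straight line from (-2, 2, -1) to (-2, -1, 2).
-4*exp(-1) - 2*exp(-3) + 2 + 4*exp(2)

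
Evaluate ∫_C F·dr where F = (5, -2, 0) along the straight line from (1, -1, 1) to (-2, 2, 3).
-21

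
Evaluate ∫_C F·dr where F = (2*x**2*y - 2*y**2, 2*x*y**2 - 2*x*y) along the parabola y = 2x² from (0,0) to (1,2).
4/7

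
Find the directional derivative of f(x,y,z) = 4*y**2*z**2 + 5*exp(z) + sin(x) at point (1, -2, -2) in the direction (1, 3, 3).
sqrt(19)*(-384*exp(2) + exp(2)*cos(1) + 15)*exp(-2)/19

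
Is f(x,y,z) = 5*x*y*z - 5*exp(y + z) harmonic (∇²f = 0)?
No, ∇²f = -10*exp(y + z)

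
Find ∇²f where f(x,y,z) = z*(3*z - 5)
6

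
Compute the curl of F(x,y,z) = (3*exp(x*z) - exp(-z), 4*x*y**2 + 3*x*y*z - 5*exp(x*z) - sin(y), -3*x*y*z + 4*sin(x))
(x*(-3*y - 3*z + 5*exp(x*z)), 3*x*exp(x*z) + 3*y*z - 4*cos(x) + exp(-z), 4*y**2 + 3*y*z - 5*z*exp(x*z))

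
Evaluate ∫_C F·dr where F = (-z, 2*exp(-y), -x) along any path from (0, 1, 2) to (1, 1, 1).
-1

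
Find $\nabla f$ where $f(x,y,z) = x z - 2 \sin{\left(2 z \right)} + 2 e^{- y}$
(z, -2*exp(-y), x - 4*cos(2*z))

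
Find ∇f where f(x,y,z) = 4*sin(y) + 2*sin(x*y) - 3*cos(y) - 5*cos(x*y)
(y*(5*sin(x*y) + 2*cos(x*y)), 5*x*sin(x*y) + 2*x*cos(x*y) + 3*sin(y) + 4*cos(y), 0)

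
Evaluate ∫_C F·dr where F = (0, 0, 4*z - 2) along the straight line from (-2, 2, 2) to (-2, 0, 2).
0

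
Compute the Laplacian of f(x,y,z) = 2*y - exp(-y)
-exp(-y)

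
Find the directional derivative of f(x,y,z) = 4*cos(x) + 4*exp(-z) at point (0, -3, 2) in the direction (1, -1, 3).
-12*sqrt(11)*exp(-2)/11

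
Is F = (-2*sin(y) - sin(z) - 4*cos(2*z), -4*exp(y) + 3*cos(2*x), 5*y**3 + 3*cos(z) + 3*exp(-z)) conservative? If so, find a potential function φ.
No, ∇×F = (15*y**2, (16*sin(z) - 1)*cos(z), -6*sin(2*x) + 2*cos(y)) ≠ 0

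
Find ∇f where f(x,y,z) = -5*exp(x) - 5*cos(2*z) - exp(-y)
(-5*exp(x), exp(-y), 10*sin(2*z))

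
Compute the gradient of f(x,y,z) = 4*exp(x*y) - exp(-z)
(4*y*exp(x*y), 4*x*exp(x*y), exp(-z))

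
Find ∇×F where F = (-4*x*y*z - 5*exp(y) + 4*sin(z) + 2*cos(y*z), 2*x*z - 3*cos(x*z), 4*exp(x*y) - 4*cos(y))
(4*x*exp(x*y) - 3*x*sin(x*z) - 2*x + 4*sin(y), -4*x*y - 4*y*exp(x*y) - 2*y*sin(y*z) + 4*cos(z), 4*x*z + 3*z*sin(x*z) + 2*z*sin(y*z) + 2*z + 5*exp(y))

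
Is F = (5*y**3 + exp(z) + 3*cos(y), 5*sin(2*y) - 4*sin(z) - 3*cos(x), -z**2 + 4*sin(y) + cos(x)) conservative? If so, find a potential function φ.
No, ∇×F = (4*cos(y) + 4*cos(z), exp(z) + sin(x), -15*y**2 + 3*sin(x) + 3*sin(y)) ≠ 0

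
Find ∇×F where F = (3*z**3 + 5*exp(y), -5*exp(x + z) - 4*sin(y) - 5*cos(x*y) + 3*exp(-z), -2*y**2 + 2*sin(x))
(-4*y + 5*exp(x + z) + 3*exp(-z), 9*z**2 - 2*cos(x), 5*y*sin(x*y) - 5*exp(y) - 5*exp(x + z))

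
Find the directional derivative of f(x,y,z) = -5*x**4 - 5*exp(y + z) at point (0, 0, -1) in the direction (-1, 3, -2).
-5*sqrt(14)*exp(-1)/14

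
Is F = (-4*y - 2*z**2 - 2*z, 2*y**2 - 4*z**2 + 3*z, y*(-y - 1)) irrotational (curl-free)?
No, ∇×F = (-2*y + 8*z - 4, -4*z - 2, 4)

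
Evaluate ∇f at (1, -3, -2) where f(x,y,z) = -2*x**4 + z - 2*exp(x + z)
(-8 - 2*exp(-1), 0, 1 - 2*exp(-1))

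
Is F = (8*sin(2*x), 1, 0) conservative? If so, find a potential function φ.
Yes, F is conservative. φ = y - 4*cos(2*x)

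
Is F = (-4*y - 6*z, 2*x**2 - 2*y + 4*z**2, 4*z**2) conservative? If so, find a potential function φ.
No, ∇×F = (-8*z, -6, 4*x + 4) ≠ 0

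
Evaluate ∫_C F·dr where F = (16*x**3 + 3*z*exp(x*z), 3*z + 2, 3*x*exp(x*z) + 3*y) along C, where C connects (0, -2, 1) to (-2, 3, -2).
59 + 3*exp(4)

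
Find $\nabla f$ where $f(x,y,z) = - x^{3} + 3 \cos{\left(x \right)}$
(-3*x**2 - 3*sin(x), 0, 0)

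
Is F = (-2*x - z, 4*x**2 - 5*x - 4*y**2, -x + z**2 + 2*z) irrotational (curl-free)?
No, ∇×F = (0, 0, 8*x - 5)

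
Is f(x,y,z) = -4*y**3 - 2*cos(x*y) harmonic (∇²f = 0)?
No, ∇²f = 2*x**2*cos(x*y) + 2*y**2*cos(x*y) - 24*y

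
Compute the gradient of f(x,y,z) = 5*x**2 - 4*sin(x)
(10*x - 4*cos(x), 0, 0)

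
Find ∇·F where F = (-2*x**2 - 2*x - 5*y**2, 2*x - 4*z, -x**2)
-4*x - 2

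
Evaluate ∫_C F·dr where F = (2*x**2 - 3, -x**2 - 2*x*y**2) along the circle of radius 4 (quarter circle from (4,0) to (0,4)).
-32*pi - 220/3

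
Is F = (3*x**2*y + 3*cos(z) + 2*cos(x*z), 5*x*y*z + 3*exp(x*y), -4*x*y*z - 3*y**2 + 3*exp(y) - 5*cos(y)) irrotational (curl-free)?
No, ∇×F = (-5*x*y - 4*x*z - 6*y + 3*exp(y) + 5*sin(y), -2*x*sin(x*z) + 4*y*z - 3*sin(z), -3*x**2 + 5*y*z + 3*y*exp(x*y))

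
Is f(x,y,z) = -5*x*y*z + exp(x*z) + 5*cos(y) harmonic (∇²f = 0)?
No, ∇²f = x**2*exp(x*z) + z**2*exp(x*z) - 5*cos(y)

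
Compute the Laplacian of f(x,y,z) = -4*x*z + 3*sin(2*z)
-12*sin(2*z)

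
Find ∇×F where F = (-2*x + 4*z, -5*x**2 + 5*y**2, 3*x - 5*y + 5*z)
(-5, 1, -10*x)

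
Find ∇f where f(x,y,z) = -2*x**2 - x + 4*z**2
(-4*x - 1, 0, 8*z)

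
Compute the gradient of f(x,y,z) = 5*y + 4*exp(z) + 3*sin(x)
(3*cos(x), 5, 4*exp(z))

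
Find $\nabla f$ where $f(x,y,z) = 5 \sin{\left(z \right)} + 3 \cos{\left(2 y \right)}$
(0, -6*sin(2*y), 5*cos(z))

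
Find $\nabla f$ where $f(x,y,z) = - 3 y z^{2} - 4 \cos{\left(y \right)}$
(0, -3*z**2 + 4*sin(y), -6*y*z)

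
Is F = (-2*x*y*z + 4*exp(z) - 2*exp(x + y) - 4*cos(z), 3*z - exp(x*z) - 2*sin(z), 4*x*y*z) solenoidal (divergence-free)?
No, ∇·F = 4*x*y - 2*y*z - 2*exp(x + y)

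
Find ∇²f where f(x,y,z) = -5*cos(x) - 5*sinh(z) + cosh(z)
5*cos(x) - 5*sinh(z) + cosh(z)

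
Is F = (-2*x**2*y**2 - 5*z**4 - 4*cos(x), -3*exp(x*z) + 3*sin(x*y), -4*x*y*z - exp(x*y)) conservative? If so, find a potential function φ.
No, ∇×F = (x*(-4*z - exp(x*y) + 3*exp(x*z)), 4*y*z + y*exp(x*y) - 20*z**3, 4*x**2*y + 3*y*cos(x*y) - 3*z*exp(x*z)) ≠ 0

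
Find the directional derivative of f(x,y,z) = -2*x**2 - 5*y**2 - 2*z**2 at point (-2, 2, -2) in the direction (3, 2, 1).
-4*sqrt(14)/7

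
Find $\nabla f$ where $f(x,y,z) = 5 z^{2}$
(0, 0, 10*z)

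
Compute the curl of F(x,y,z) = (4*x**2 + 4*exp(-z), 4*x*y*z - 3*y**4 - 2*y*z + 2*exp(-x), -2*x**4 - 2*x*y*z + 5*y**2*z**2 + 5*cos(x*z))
(-4*x*y - 2*x*z + 10*y*z**2 + 2*y, 8*x**3 + 2*y*z + 5*z*sin(x*z) - 4*exp(-z), 4*y*z - 2*exp(-x))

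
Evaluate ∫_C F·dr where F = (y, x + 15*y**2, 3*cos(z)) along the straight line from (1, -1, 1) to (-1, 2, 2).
-3*sin(1) + 3*sin(2) + 44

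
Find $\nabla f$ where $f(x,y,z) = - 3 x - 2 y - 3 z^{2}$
(-3, -2, -6*z)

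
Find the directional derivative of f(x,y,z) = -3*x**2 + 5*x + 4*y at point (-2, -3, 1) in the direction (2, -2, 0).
13*sqrt(2)/2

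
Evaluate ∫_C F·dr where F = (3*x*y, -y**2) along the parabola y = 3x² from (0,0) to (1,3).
-27/4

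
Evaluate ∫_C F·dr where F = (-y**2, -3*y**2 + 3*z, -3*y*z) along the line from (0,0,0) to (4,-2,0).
8/3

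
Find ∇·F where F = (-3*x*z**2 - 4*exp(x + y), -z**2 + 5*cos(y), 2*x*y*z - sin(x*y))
2*x*y - 3*z**2 - 4*exp(x + y) - 5*sin(y)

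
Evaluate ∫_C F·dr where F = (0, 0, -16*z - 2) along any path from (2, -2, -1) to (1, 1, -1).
0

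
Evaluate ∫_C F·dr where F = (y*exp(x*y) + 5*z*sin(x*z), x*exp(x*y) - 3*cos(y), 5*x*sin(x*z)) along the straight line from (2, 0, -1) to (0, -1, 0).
-5 + 5*cos(2) + 3*sin(1)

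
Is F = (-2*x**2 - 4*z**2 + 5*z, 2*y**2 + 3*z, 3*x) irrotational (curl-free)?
No, ∇×F = (-3, 2 - 8*z, 0)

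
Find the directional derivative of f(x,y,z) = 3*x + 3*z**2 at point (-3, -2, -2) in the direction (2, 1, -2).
10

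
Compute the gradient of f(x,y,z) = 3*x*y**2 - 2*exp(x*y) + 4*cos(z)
(y*(3*y - 2*exp(x*y)), 2*x*(3*y - exp(x*y)), -4*sin(z))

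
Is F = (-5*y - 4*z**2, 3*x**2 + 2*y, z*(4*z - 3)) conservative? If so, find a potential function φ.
No, ∇×F = (0, -8*z, 6*x + 5) ≠ 0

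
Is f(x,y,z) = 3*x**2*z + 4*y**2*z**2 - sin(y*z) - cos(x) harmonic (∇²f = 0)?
No, ∇²f = y**2*(sin(y*z) + 8) + z**2*(sin(y*z) + 8) + 6*z + cos(x)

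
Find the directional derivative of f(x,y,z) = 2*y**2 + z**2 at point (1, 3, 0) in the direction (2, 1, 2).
4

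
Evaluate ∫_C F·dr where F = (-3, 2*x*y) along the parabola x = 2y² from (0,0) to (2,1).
-5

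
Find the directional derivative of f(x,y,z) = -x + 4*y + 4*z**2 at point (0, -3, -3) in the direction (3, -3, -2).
3*sqrt(22)/2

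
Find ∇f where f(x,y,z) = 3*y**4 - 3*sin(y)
(0, 12*y**3 - 3*cos(y), 0)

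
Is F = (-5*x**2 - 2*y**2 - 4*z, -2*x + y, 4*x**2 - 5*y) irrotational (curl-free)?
No, ∇×F = (-5, -8*x - 4, 4*y - 2)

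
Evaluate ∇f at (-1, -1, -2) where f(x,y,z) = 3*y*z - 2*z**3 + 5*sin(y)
(0, -6 + 5*cos(1), -27)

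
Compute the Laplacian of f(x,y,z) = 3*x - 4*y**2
-8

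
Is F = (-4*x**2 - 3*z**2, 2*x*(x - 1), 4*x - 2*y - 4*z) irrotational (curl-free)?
No, ∇×F = (-2, -6*z - 4, 4*x - 2)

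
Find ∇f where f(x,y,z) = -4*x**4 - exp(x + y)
(-16*x**3 - exp(x + y), -exp(x + y), 0)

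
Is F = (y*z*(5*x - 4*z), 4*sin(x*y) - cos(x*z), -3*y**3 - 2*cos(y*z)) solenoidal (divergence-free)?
No, ∇·F = 4*x*cos(x*y) + 5*y*z + 2*y*sin(y*z)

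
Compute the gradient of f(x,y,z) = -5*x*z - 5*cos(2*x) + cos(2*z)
(-5*z + 10*sin(2*x), 0, -5*x - 2*sin(2*z))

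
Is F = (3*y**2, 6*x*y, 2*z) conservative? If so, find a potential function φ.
Yes, F is conservative. φ = 3*x*y**2 + z**2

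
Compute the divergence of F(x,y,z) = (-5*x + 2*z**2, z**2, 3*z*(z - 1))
6*z - 8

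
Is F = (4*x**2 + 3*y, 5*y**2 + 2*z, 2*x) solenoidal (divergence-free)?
No, ∇·F = 8*x + 10*y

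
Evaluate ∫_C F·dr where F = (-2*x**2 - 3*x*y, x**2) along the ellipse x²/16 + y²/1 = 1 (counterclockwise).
0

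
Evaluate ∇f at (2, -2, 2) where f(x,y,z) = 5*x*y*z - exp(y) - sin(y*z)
(-20, -exp(-2) - 2*cos(4) + 20, -20 + 2*cos(4))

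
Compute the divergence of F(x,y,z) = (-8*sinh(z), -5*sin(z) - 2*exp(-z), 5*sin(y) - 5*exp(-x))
0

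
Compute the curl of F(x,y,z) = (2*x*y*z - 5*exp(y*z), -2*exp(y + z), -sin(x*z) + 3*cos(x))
(2*exp(y + z), 2*x*y - 5*y*exp(y*z) + z*cos(x*z) + 3*sin(x), z*(-2*x + 5*exp(y*z)))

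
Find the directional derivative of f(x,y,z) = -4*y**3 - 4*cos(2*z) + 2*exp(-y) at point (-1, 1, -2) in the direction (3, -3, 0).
sqrt(2)*(1 + 6*E)*exp(-1)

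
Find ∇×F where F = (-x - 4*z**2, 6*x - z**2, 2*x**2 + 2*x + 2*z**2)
(2*z, -4*x - 8*z - 2, 6)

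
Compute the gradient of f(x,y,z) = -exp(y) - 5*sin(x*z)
(-5*z*cos(x*z), -exp(y), -5*x*cos(x*z))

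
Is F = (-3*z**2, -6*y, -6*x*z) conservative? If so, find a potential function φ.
Yes, F is conservative. φ = -3*x*z**2 - 3*y**2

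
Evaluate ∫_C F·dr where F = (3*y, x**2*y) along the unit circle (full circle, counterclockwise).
-3*pi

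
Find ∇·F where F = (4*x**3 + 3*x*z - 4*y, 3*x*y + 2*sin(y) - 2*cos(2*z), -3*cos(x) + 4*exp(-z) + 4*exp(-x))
12*x**2 + 3*x + 3*z + 2*cos(y) - 4*exp(-z)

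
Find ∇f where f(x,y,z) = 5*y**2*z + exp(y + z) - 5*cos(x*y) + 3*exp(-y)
(5*y*sin(x*y), 5*x*sin(x*y) + 10*y*z + exp(y + z) - 3*exp(-y), 5*y**2 + exp(y + z))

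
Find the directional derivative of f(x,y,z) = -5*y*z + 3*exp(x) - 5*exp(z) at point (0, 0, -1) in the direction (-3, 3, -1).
sqrt(19)*(5 + 6*E)*exp(-1)/19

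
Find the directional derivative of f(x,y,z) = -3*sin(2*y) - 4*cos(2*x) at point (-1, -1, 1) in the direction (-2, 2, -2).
sqrt(3)*(-2*cos(2) + 8*sin(2)/3)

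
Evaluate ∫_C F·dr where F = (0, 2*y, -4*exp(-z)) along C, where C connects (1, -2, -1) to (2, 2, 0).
4 - 4*E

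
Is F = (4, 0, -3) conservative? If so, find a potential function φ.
Yes, F is conservative. φ = 4*x - 3*z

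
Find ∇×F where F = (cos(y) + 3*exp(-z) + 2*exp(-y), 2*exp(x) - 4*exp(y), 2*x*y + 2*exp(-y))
(2*x - 2*exp(-y), -2*y - 3*exp(-z), 2*exp(x) + sin(y) + 2*exp(-y))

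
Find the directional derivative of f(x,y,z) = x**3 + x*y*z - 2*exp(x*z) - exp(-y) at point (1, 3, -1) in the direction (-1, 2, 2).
-2*exp(-1) + 2*exp(-3)/3 + 4/3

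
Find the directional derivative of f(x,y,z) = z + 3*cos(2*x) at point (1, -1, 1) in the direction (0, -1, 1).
sqrt(2)/2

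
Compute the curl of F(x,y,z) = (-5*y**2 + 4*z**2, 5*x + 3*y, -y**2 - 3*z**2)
(-2*y, 8*z, 10*y + 5)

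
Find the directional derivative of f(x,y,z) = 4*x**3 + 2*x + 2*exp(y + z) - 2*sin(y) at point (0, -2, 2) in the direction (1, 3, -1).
6*sqrt(11)*(1 - cos(2))/11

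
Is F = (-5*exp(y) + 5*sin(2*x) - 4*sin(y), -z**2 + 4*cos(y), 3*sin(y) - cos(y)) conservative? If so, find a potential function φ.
No, ∇×F = (2*z + sin(y) + 3*cos(y), 0, 5*exp(y) + 4*cos(y)) ≠ 0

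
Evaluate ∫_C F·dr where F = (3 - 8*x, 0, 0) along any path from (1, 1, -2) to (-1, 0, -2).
-6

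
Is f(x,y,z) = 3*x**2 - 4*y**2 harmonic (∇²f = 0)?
No, ∇²f = -2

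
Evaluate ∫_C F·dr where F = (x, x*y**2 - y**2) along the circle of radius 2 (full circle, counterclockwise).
4*pi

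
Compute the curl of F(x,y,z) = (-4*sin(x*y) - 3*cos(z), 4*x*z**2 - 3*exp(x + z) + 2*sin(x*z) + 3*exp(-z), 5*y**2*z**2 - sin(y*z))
(-8*x*z - 2*x*cos(x*z) + 10*y*z**2 - z*cos(y*z) + 3*exp(x + z) + 3*exp(-z), 3*sin(z), 4*x*cos(x*y) + 4*z**2 + 2*z*cos(x*z) - 3*exp(x + z))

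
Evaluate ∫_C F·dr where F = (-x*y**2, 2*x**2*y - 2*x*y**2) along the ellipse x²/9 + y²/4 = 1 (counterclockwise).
-12*pi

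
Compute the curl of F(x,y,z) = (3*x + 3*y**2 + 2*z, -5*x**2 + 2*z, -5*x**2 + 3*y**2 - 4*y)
(6*y - 6, 10*x + 2, -10*x - 6*y)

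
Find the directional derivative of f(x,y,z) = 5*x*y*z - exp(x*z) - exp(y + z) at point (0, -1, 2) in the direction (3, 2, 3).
sqrt(22)*(-36 - 5*E)/22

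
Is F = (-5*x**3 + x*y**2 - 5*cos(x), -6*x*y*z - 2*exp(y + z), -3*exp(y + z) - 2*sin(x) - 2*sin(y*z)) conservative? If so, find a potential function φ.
No, ∇×F = (6*x*y - 2*z*cos(y*z) - exp(y + z), 2*cos(x), 2*y*(-x - 3*z)) ≠ 0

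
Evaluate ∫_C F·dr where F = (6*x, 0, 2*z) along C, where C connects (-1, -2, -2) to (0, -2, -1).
-6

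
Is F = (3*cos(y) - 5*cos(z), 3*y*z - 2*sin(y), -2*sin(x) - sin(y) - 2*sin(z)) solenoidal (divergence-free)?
No, ∇·F = 3*z - 2*cos(y) - 2*cos(z)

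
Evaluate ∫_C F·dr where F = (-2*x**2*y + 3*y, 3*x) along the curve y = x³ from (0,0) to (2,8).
80/3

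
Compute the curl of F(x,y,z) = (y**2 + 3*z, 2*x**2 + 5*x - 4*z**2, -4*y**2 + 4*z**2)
(-8*y + 8*z, 3, 4*x - 2*y + 5)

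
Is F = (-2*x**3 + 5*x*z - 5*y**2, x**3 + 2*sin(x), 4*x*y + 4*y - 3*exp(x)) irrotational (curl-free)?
No, ∇×F = (4*x + 4, 5*x - 4*y + 3*exp(x), 3*x**2 + 10*y + 2*cos(x))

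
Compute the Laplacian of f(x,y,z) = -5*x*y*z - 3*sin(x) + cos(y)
3*sin(x) - cos(y)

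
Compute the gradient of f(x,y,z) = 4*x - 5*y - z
(4, -5, -1)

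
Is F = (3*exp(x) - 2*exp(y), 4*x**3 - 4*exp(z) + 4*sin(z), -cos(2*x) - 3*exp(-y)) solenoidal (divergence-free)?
No, ∇·F = 3*exp(x)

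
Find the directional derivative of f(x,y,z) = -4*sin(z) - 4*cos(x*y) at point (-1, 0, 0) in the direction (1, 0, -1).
2*sqrt(2)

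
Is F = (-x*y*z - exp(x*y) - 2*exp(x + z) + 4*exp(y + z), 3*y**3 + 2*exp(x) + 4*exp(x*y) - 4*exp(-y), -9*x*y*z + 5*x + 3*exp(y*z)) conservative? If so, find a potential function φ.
No, ∇×F = (3*z*(-3*x + exp(y*z)), -x*y + 9*y*z - 2*exp(x + z) + 4*exp(y + z) - 5, x*z + x*exp(x*y) + 4*y*exp(x*y) + 2*exp(x) - 4*exp(y + z)) ≠ 0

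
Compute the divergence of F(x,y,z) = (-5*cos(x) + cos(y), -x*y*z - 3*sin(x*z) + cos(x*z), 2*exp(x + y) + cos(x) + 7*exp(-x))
-x*z + 5*sin(x)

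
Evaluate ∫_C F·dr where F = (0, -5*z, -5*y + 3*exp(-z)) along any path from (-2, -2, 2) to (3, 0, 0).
-23 + 3*exp(-2)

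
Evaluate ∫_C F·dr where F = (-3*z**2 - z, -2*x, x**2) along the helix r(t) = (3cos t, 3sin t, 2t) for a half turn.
-144 + 6*pi + 36*pi**2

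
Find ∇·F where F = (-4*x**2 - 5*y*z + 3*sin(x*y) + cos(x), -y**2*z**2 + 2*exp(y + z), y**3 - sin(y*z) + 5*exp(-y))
-8*x - 2*y*z**2 + 3*y*cos(x*y) - y*cos(y*z) + 2*exp(y + z) - sin(x)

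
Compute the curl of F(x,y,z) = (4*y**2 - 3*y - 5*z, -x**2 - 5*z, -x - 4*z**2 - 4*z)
(5, -4, -2*x - 8*y + 3)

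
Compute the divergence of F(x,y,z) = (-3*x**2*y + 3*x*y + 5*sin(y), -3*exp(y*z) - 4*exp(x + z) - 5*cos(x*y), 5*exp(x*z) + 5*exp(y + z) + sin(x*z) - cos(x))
-6*x*y + 5*x*exp(x*z) + 5*x*sin(x*y) + x*cos(x*z) + 3*y - 3*z*exp(y*z) + 5*exp(y + z)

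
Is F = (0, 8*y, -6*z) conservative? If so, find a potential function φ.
Yes, F is conservative. φ = 4*y**2 - 3*z**2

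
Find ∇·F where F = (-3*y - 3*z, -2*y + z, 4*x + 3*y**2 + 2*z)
0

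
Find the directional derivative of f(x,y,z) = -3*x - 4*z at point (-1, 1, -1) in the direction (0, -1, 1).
-2*sqrt(2)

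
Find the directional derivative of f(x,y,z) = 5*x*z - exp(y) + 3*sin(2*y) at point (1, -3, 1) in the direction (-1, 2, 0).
sqrt(5)*(-5*exp(3) - 2 + 12*exp(3)*cos(6))*exp(-3)/5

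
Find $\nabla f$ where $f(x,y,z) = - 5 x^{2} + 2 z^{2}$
(-10*x, 0, 4*z)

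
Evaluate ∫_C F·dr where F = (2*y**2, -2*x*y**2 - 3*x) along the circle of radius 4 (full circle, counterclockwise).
-176*pi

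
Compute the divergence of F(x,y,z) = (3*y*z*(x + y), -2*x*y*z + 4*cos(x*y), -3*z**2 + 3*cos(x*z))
-2*x*z - 4*x*sin(x*y) - 3*x*sin(x*z) + 3*y*z - 6*z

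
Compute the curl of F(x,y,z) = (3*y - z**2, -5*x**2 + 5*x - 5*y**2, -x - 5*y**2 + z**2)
(-10*y, 1 - 2*z, 2 - 10*x)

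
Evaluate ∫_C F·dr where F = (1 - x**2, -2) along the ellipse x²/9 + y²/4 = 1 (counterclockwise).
0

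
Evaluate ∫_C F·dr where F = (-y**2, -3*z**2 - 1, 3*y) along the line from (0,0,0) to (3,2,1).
-5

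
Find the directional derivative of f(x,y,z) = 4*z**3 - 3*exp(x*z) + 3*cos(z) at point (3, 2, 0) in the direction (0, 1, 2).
-18*sqrt(5)/5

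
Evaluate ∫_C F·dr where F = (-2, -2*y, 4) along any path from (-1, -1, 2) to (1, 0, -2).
-19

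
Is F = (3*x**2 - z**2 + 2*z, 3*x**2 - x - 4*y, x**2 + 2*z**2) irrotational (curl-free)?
No, ∇×F = (0, -2*x - 2*z + 2, 6*x - 1)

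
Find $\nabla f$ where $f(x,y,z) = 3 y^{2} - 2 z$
(0, 6*y, -2)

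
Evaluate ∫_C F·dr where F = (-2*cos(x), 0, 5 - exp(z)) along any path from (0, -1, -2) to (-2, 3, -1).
-exp(-1) + exp(-2) + 2*sin(2) + 5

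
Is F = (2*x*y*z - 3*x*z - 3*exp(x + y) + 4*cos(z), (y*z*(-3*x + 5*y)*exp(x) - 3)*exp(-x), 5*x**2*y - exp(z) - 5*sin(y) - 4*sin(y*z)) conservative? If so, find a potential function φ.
No, ∇×F = (5*x**2 + y*(3*x - 5*y) - 4*z*cos(y*z) - 5*cos(y), -8*x*y - 3*x - 4*sin(z), -2*x*z - 3*y*z + 3*exp(x + y) + 3*exp(-x)) ≠ 0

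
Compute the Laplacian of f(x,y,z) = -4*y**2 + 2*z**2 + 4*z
-4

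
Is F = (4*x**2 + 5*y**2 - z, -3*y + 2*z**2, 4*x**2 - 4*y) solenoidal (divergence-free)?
No, ∇·F = 8*x - 3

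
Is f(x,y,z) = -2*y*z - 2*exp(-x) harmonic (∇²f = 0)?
No, ∇²f = -2*exp(-x)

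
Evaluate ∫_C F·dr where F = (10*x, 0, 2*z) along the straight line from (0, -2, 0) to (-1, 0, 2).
9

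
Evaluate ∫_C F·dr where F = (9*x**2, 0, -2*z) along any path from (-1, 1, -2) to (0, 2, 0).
7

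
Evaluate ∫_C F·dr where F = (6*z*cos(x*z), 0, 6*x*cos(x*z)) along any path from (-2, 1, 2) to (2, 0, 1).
6*sin(4) + 6*sin(2)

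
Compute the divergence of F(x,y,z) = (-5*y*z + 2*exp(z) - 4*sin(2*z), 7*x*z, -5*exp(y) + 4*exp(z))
4*exp(z)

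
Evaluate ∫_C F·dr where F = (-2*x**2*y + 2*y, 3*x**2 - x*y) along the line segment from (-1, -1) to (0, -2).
-5/2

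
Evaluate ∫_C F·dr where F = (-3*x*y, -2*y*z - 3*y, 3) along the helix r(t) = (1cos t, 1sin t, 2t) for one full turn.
14*pi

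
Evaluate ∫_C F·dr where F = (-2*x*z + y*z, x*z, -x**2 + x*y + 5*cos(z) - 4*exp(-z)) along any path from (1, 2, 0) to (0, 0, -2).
-5*sin(2) - 4 + 4*exp(2)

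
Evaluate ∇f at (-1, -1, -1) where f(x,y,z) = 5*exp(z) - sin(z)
(0, 0, -cos(1) + 5*exp(-1))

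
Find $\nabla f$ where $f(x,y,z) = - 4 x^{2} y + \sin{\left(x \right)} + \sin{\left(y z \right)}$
(-8*x*y + cos(x), -4*x**2 + z*cos(y*z), y*cos(y*z))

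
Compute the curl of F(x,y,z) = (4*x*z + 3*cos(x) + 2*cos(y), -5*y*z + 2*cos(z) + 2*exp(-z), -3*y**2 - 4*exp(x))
(-y + 2*sin(z) + 2*exp(-z), 4*x + 4*exp(x), 2*sin(y))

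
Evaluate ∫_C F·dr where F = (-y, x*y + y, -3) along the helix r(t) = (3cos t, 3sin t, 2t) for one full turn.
-3*pi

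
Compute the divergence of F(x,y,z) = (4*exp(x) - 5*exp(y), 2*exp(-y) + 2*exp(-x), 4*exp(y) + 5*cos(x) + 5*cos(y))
4*exp(x) - 2*exp(-y)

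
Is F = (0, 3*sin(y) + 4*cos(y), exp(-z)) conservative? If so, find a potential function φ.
Yes, F is conservative. φ = 4*sin(y) - 3*cos(y) - exp(-z)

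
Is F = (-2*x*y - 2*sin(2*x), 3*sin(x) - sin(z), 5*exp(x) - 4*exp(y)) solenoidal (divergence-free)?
No, ∇·F = -2*y - 4*cos(2*x)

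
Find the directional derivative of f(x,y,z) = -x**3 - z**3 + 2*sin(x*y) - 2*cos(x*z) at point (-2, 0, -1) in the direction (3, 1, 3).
-sqrt(19)*(18*sin(2) + 49)/19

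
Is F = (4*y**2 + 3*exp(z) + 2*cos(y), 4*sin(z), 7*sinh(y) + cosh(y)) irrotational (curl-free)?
No, ∇×F = (-4*cos(z) + sinh(y) + 7*cosh(y), 3*exp(z), -8*y + 2*sin(y))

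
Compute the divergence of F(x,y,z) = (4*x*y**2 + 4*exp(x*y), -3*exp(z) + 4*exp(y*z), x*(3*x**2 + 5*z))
5*x + 4*y**2 + 4*y*exp(x*y) + 4*z*exp(y*z)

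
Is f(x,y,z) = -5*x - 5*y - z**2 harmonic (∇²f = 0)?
No, ∇²f = -2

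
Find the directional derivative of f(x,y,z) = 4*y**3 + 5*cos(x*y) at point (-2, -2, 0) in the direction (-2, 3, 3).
sqrt(22)*(5*sin(4) + 72)/11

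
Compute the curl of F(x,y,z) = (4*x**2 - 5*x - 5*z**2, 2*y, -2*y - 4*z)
(-2, -10*z, 0)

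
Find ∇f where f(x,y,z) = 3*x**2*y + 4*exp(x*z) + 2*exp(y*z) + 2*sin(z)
(6*x*y + 4*z*exp(x*z), 3*x**2 + 2*z*exp(y*z), 4*x*exp(x*z) + 2*y*exp(y*z) + 2*cos(z))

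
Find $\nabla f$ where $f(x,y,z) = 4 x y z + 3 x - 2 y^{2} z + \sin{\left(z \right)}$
(4*y*z + 3, 4*z*(x - y), 4*x*y - 2*y**2 + cos(z))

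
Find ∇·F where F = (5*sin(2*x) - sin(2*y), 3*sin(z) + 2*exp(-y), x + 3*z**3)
9*z**2 + 10*cos(2*x) - 2*exp(-y)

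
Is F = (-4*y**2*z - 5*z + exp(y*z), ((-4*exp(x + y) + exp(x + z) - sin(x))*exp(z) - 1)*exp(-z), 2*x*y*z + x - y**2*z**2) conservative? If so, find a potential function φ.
No, ∇×F = ((2*z*(x - y*z)*exp(z) - exp(x + 2*z) - 1)*exp(-z), -4*y**2 - 2*y*z + y*exp(y*z) - 6, 8*y*z - z*exp(y*z) - 4*exp(x + y) + exp(x + z) - cos(x)) ≠ 0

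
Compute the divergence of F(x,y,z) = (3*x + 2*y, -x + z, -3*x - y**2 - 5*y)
3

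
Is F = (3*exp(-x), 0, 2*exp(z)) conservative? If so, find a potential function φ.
Yes, F is conservative. φ = 2*exp(z) - 3*exp(-x)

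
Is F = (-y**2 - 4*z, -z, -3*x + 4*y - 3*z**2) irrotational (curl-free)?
No, ∇×F = (5, -1, 2*y)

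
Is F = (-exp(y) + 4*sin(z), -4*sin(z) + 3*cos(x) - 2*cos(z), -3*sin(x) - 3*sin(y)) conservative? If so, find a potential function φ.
No, ∇×F = (-2*sin(z) - 3*cos(y) + 4*cos(z), 3*cos(x) + 4*cos(z), exp(y) - 3*sin(x)) ≠ 0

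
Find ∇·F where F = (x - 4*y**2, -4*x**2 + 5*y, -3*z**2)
6 - 6*z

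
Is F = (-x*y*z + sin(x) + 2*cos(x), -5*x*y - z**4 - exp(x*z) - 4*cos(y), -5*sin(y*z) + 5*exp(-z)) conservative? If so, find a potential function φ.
No, ∇×F = (x*exp(x*z) + 4*z**3 - 5*z*cos(y*z), -x*y, x*z - 5*y - z*exp(x*z)) ≠ 0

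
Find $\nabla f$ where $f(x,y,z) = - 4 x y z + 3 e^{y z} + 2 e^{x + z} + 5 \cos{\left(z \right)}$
(-4*y*z + 2*exp(x + z), z*(-4*x + 3*exp(y*z)), -4*x*y + 3*y*exp(y*z) + 2*exp(x + z) - 5*sin(z))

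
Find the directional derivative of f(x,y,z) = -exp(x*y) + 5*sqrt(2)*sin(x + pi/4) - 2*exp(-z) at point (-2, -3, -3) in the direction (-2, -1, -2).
-8*exp(6)/3 - 4*exp(3)/3 - 10*sqrt(2)*sin(pi/4 + 2)/3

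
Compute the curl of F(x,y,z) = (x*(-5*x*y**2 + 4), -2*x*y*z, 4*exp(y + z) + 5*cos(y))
(2*x*y + 4*exp(y + z) - 5*sin(y), 0, 2*y*(5*x**2 - z))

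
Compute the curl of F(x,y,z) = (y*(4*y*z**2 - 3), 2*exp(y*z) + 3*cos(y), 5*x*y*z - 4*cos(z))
(5*x*z - 2*y*exp(y*z), y*z*(8*y - 5), -8*y*z**2 + 3)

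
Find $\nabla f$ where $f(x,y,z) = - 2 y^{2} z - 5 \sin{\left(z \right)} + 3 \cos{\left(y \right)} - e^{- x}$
(exp(-x), -4*y*z - 3*sin(y), -2*y**2 - 5*cos(z))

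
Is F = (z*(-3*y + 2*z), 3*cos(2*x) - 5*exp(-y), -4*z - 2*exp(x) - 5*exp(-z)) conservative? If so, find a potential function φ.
No, ∇×F = (0, -3*y + 4*z + 2*exp(x), 3*z - 6*sin(2*x)) ≠ 0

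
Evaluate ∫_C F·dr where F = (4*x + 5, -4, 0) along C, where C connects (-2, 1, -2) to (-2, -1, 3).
8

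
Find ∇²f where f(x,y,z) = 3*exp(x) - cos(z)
3*exp(x) + cos(z)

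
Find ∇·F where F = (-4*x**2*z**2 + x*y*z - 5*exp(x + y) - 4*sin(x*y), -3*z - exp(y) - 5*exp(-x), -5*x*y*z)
-5*x*y - 8*x*z**2 + y*z - 4*y*cos(x*y) - exp(y) - 5*exp(x + y)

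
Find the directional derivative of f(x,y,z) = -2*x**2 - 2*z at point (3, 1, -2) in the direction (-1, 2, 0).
12*sqrt(5)/5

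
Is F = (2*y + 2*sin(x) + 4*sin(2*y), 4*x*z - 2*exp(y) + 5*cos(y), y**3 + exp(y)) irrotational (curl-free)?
No, ∇×F = (-4*x + 3*y**2 + exp(y), 0, 4*z - 8*cos(2*y) - 2)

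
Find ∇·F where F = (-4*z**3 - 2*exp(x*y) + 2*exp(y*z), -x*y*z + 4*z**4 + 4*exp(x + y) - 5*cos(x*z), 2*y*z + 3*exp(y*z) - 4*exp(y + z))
-x*z - 2*y*exp(x*y) + 3*y*exp(y*z) + 2*y + 4*exp(x + y) - 4*exp(y + z)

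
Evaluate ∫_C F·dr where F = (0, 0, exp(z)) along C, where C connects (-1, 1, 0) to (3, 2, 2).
-1 + exp(2)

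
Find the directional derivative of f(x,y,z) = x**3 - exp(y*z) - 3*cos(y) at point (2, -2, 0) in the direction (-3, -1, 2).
sqrt(14)*(-32 + 3*sin(2))/14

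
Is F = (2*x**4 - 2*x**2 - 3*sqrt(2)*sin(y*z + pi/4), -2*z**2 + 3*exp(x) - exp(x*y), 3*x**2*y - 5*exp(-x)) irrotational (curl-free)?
No, ∇×F = (3*x**2 + 4*z, -6*x*y - 3*sqrt(2)*y*cos(y*z + pi/4) - 5*exp(-x), -y*exp(x*y) + 3*sqrt(2)*z*cos(y*z + pi/4) + 3*exp(x))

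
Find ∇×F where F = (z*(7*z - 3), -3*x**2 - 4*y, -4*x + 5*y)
(5, 14*z + 1, -6*x)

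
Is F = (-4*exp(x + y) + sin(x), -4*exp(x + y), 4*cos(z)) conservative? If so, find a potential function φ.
Yes, F is conservative. φ = -4*exp(x + y) + 4*sin(z) - cos(x)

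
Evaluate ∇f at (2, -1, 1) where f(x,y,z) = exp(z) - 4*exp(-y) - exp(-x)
(exp(-2), 4*E, E)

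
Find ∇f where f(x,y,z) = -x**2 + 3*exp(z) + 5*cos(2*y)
(-2*x, -10*sin(2*y), 3*exp(z))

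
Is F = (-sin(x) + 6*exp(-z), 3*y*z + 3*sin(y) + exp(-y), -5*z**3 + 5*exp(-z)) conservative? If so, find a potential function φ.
No, ∇×F = (-3*y, -6*exp(-z), 0) ≠ 0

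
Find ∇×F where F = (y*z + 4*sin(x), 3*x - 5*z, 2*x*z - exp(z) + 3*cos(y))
(5 - 3*sin(y), y - 2*z, 3 - z)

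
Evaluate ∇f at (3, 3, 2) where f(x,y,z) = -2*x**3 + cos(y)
(-54, -sin(3), 0)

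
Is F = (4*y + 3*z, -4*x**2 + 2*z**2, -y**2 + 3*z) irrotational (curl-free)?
No, ∇×F = (-2*y - 4*z, 3, -8*x - 4)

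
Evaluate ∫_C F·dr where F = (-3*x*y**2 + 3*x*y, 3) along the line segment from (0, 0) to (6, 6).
-738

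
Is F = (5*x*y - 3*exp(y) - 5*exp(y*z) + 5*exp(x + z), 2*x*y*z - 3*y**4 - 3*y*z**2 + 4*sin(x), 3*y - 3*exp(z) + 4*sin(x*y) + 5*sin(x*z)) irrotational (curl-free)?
No, ∇×F = (-2*x*y + 4*x*cos(x*y) + 6*y*z + 3, -5*y*exp(y*z) - 4*y*cos(x*y) - 5*z*cos(x*z) + 5*exp(x + z), -5*x + 2*y*z + 5*z*exp(y*z) + 3*exp(y) + 4*cos(x))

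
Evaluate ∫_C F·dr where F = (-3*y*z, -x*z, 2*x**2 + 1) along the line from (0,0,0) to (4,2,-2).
-2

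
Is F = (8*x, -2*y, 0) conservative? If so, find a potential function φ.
Yes, F is conservative. φ = 4*x**2 - y**2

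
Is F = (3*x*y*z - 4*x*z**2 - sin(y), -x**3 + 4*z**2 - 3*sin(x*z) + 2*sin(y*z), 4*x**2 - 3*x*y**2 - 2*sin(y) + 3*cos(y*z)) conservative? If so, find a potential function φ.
No, ∇×F = (-6*x*y + 3*x*cos(x*z) - 2*y*cos(y*z) - 3*z*sin(y*z) - 8*z - 2*cos(y), 3*x*y - 8*x*z - 8*x + 3*y**2, -3*x**2 - 3*x*z - 3*z*cos(x*z) + cos(y)) ≠ 0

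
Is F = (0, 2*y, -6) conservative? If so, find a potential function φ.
Yes, F is conservative. φ = y**2 - 6*z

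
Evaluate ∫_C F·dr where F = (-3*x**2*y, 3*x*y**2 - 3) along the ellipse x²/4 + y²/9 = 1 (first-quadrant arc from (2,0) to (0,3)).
-9 + 117*pi/8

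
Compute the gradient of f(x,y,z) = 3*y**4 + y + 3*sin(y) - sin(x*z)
(-z*cos(x*z), 12*y**3 + 3*cos(y) + 1, -x*cos(x*z))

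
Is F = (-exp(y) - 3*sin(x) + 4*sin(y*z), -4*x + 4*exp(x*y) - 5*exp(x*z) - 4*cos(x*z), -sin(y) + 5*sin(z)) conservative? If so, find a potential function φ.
No, ∇×F = (5*x*exp(x*z) - 4*x*sin(x*z) - cos(y), 4*y*cos(y*z), 4*y*exp(x*y) - 5*z*exp(x*z) + 4*z*sin(x*z) - 4*z*cos(y*z) + exp(y) - 4) ≠ 0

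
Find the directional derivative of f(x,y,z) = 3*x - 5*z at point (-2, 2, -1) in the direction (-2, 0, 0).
-3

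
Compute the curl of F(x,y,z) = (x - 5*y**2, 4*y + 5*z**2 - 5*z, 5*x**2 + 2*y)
(7 - 10*z, -10*x, 10*y)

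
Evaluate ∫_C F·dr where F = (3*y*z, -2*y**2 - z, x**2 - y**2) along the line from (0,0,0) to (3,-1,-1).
1/2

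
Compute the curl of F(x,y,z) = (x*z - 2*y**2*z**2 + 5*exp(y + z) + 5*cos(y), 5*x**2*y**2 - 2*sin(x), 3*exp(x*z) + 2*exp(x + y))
(2*exp(x + y), x - 4*y**2*z - 3*z*exp(x*z) - 2*exp(x + y) + 5*exp(y + z), 10*x*y**2 + 4*y*z**2 - 5*exp(y + z) + 5*sin(y) - 2*cos(x))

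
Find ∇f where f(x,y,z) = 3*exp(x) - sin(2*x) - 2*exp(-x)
(-2*cos(2*x) + sinh(x) + 5*cosh(x), 0, 0)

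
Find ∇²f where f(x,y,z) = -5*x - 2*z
0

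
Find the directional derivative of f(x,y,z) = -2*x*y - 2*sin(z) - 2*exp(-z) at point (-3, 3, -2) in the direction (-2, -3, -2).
2*sqrt(17)*(-2*exp(2) - 3 + 2*cos(2))/17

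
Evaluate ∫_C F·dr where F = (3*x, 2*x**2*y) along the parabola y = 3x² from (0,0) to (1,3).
15/2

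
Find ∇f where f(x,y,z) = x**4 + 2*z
(4*x**3, 0, 2)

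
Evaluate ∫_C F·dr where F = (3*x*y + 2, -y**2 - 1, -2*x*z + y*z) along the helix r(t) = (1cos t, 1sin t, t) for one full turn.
-2*pi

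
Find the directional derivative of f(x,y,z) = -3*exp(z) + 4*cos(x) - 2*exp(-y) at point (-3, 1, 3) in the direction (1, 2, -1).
sqrt(6)*(4*E*sin(3) + 4 + 3*exp(4))*exp(-1)/6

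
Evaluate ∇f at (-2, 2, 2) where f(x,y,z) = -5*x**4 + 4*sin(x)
(4*cos(2) + 160, 0, 0)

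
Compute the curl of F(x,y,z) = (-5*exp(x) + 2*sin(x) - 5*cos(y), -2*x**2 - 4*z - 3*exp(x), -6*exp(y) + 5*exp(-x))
(4 - 6*exp(y), 5*exp(-x), -4*x - 3*exp(x) - 5*sin(y))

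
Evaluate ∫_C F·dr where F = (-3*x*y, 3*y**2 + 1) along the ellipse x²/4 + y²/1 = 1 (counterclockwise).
0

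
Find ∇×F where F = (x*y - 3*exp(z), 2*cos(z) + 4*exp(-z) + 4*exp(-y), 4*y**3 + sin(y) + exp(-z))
(12*y**2 + 2*sin(z) + cos(y) + 4*exp(-z), -3*exp(z), -x)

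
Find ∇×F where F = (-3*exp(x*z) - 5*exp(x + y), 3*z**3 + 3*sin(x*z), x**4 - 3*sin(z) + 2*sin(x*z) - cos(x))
(-3*x*cos(x*z) - 9*z**2, -4*x**3 - 3*x*exp(x*z) - 2*z*cos(x*z) - sin(x), 3*z*cos(x*z) + 5*exp(x + y))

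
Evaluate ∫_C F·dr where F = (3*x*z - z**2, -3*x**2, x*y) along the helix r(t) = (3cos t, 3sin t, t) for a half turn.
-12 + 27*pi/4 + 3*pi**2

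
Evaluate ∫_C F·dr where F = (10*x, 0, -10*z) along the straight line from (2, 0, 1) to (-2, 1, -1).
0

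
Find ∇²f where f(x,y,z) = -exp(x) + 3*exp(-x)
-exp(x) + 3*exp(-x)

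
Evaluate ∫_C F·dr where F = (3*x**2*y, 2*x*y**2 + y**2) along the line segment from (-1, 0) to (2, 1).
95/12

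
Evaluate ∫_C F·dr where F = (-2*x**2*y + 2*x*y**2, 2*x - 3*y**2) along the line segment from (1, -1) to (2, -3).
134/3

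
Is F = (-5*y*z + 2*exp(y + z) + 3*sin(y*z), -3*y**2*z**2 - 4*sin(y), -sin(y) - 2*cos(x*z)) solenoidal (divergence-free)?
No, ∇·F = 2*x*sin(x*z) - 6*y*z**2 - 4*cos(y)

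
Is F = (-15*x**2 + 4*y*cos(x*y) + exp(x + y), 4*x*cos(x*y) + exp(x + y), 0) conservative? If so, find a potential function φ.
Yes, F is conservative. φ = -5*x**3 + exp(x + y) + 4*sin(x*y)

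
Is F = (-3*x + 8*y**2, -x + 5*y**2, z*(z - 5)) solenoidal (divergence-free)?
No, ∇·F = 10*y + 2*z - 8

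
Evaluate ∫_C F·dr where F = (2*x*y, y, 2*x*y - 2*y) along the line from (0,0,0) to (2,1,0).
19/6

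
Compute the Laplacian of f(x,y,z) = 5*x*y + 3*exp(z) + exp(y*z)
y**2*exp(y*z) + z**2*exp(y*z) + 3*exp(z)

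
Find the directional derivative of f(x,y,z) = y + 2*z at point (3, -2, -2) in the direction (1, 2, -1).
0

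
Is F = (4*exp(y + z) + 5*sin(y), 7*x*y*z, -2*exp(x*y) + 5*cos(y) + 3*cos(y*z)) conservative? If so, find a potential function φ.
No, ∇×F = (-7*x*y - 2*x*exp(x*y) - 3*z*sin(y*z) - 5*sin(y), 2*y*exp(x*y) + 4*exp(y + z), 7*y*z - 4*exp(y + z) - 5*cos(y)) ≠ 0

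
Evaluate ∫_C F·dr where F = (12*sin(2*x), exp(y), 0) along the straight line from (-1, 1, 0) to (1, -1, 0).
-2*sinh(1)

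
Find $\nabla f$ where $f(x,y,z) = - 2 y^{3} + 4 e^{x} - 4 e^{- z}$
(4*exp(x), -6*y**2, 4*exp(-z))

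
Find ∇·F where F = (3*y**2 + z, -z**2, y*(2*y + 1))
0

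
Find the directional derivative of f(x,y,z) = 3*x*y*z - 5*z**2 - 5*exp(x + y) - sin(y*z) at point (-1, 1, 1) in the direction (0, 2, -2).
5*sqrt(2)/2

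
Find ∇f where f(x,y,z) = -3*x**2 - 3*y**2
(-6*x, -6*y, 0)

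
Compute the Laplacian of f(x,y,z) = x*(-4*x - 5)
-8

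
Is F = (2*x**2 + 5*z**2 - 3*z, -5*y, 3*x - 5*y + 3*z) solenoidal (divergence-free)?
No, ∇·F = 4*x - 2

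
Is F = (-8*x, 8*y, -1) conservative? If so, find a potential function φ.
Yes, F is conservative. φ = -4*x**2 + 4*y**2 - z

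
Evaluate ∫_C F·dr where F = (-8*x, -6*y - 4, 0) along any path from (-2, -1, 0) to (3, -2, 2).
-25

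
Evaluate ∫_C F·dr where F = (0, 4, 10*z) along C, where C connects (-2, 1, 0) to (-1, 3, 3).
53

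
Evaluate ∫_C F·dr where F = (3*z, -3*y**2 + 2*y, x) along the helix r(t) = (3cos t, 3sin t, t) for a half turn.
-9*pi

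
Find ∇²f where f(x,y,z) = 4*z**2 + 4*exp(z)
4*exp(z) + 8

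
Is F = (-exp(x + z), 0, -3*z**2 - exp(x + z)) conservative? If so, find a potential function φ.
Yes, F is conservative. φ = -z**3 - exp(x + z)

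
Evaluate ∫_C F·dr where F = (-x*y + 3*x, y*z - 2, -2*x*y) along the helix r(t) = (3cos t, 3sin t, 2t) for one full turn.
-9*pi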